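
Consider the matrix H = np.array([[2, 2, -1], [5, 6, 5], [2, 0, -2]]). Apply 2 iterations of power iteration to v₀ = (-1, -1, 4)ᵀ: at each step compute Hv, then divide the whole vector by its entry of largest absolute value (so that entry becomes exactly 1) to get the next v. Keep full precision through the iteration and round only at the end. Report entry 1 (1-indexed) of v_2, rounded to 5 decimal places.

Hv0 = (-8.000000, 9.000000, -10.000000); divide by -10.000000 → v1 = (0.800000, -0.900000, 1.000000)
Hv1 = (-1.200000, 3.600000, -0.400000); divide by 3.600000 → v2 = (-0.333333, 1.000000, -0.111111)
Requested entry of v2: 12/-36 = -0.33333

-0.33333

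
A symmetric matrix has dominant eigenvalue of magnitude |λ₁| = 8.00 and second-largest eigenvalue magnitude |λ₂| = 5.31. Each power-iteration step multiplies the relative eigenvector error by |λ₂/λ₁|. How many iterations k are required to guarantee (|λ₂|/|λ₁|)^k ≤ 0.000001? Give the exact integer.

|λ₂/λ₁| = 5.31/8.00 = 0.66375
Need k ≥ ln(0.000001) / ln(0.66375) = -13.8155 / -0.4098 ≈ 33.709
Smallest integer k satisfying the bound: 34

34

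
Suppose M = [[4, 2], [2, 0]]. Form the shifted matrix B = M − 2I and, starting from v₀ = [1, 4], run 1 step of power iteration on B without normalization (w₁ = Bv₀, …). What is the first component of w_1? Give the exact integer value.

10

B = M − 2I has rows (2, 2); (2, -2)
w1 = Bv₀ = (10, -6)
Requested component of w1: 10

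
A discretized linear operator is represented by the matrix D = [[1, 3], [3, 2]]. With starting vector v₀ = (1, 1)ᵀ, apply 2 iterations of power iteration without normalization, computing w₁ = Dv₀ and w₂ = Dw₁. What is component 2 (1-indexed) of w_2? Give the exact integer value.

w1 = Dv₀ = (4, 5)
w2 = Dw1 = (19, 22)
The requested component of w2 is 22.

22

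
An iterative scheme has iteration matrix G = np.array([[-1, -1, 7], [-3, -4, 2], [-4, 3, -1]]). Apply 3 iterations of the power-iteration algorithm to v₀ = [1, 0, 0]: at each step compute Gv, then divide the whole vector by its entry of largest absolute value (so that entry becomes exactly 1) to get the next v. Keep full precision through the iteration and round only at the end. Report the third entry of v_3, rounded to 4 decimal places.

1.0000

Gv0 = (-1.00000, -3.00000, -4.00000); divide by -4.00000 → v1 = (0.25000, 0.75000, 1.00000)
Gv1 = (6.00000, -1.75000, 0.25000); divide by 6.00000 → v2 = (1.00000, -0.29167, 0.04167)
Gv2 = (-0.41667, -1.75000, -4.91667); divide by -4.91667 → v3 = (0.08475, 0.35593, 1.00000)
Requested entry of v3: 118/118 = 1.0000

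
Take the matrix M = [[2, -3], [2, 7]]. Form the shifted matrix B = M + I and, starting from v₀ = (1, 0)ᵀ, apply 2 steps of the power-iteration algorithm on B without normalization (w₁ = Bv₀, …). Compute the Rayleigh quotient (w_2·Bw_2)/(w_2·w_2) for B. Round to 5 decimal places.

B = M + I has rows (3, -3); (2, 8)
w1 = Bv₀ = (3, 2)
w2 = Bw1 = (3, 22)
Bw2 = (-57, 182)
w2·Bw2 = 3833; w2·w2 = 493; μ ≈ 3833/493 = 7.77485

7.77485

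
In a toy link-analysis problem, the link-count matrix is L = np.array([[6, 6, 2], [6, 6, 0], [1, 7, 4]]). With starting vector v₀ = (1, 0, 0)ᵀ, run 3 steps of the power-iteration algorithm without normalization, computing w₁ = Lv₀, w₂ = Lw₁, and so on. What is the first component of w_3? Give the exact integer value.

w1 = Lv₀ = (6·1 + 6·0 + 2·0; 6·1 + 6·0 + 0·0; 1·1 + 7·0 + 4·0) = (6, 6, 1)
w2 = Lw1 = (6·6 + 6·6 + 2·1; 6·6 + 6·6 + 0·1; 1·6 + 7·6 + 4·1) = (74, 72, 52)
w3 = Lw2 = (980, 876, 786)
The requested component of w3 is 980.

980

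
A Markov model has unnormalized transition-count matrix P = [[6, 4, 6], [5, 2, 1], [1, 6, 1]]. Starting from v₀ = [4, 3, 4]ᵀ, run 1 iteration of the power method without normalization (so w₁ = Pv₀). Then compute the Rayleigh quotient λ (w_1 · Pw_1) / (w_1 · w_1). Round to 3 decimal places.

10.946

w1 = Pv₀ = (6·4 + 4·3 + 6·4; 5·4 + 2·3 + 1·4; 1·4 + 6·3 + 1·4) = (60, 30, 26)
Pw1 = (636, 386, 266)
w1·Pw1 = 60·636 + 30·386 + 26·266 = 56656; w1·w1 = 60·60 + 30·30 + 26·26 = 5176
λ ≈ 56656/5176 = 10.946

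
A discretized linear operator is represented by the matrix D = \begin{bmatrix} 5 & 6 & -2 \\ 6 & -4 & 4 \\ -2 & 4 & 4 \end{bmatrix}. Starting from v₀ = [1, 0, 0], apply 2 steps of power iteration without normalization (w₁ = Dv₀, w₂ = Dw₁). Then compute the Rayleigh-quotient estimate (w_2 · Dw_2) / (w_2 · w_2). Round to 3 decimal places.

w1 = Dv₀ = (5·1 + 6·0 + (-2)·0; 6·1 + (-4)·0 + 4·0; (-2)·1 + 4·0 + 4·0) = (5, 6, -2)
w2 = Dw1 = (5·5 + 6·6 + (-2)·(-2); 6·5 + (-4)·6 + 4·(-2); (-2)·5 + 4·6 + 4·(-2)) = (65, -2, 6)
Dw2 = (301, 422, -114)
w2·Dw2 = 65·301 + (-2)·422 + 6·(-114) = 18037; w2·w2 = 65·65 + (-2)·(-2) + 6·6 = 4265
λ ≈ 18037/4265 = 4.229

4.229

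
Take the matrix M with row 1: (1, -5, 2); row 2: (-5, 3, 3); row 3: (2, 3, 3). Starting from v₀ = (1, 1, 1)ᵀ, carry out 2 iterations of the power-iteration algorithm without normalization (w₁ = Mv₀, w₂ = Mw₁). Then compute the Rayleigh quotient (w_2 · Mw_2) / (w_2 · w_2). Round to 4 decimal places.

4.2340

w1 = Mv₀ = (-2, 1, 8)
w2 = Mw1 = (9, 37, 23)
Mw2 = (-130, 135, 198)
w2·Mw2 = 9·(-130) + 37·135 + 23·198 = 8379; w2·w2 = 9·9 + 37·37 + 23·23 = 1979
λ ≈ 8379/1979 = 4.2340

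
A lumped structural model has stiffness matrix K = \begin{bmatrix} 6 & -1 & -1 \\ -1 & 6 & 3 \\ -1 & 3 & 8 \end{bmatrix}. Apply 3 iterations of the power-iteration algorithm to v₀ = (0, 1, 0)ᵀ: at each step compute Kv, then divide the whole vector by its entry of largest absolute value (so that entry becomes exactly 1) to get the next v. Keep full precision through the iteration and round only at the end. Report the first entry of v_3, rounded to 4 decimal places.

Kv0 = (-1.00000, 6.00000, 3.00000); divide by 6.00000 → v1 = (-0.16667, 1.00000, 0.50000)
Kv1 = (-2.50000, 7.66667, 7.16667); divide by 7.66667 → v2 = (-0.32609, 1.00000, 0.93478)
Kv2 = (-3.89130, 9.13043, 10.80435); divide by 10.80435 → v3 = (-0.36016, 0.84507, 1.00000)
Requested entry of v3: -179/497 = -0.3602

-0.3602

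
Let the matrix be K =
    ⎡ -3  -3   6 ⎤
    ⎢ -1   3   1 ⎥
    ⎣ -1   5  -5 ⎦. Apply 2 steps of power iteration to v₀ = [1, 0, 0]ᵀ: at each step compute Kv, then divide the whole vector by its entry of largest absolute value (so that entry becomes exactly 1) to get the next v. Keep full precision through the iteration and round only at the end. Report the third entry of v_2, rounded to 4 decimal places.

Kv0 = (-3.00000, -1.00000, -1.00000); divide by -3.00000 → v1 = (1.00000, 0.33333, 0.33333)
Kv1 = (-2.00000, 0.33333, -1.00000); divide by -2.00000 → v2 = (1.00000, -0.16667, 0.50000)
Requested entry of v2: 3/6 = 0.5000

0.5000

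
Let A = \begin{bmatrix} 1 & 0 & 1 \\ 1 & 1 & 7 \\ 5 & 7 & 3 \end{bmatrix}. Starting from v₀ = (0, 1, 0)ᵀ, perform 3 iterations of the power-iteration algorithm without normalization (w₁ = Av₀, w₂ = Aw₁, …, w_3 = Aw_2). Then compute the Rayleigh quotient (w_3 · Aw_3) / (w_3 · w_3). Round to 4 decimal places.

w1 = Av₀ = (0, 1, 7)
w2 = Aw1 = (7, 50, 28)
w3 = Aw2 = (35, 253, 469)
Aw3 = (504, 3571, 3353)
w3·Aw3 = 35·504 + 253·3571 + 469·3353 = 2493660; w3·w3 = 35·35 + 253·253 + 469·469 = 285195
λ ≈ 2493660/285195 = 8.7437

λ ≈ 8.7437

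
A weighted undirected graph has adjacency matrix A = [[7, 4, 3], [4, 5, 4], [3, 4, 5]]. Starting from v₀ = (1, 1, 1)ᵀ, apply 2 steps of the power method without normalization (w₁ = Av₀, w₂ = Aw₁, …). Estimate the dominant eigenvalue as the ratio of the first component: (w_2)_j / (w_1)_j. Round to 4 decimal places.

w1 = Av₀ = (7·1 + 4·1 + 3·1; 4·1 + 5·1 + 4·1; 3·1 + 4·1 + 5·1) = (14, 13, 12)
w2 = Aw1 = (7·14 + 4·13 + 3·12; 4·14 + 5·13 + 4·12; 3·14 + 4·13 + 5·12) = (186, 169, 154)
Ratio at component: 186 / 14 = 13.2857

13.2857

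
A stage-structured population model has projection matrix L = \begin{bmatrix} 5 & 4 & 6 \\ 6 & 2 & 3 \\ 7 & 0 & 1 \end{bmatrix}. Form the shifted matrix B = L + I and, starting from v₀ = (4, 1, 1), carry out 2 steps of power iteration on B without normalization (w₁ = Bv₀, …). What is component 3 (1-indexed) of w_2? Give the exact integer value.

298

B = L + I has rows (6, 4, 6); (6, 3, 3); (7, 0, 2)
w1 = Bv₀ = (6·4 + 4·1 + 6·1; 6·4 + 3·1 + 3·1; 7·4 + 0·1 + 2·1) = (34, 30, 30)
w2 = Bw1 = (6·34 + 4·30 + 6·30; 6·34 + 3·30 + 3·30; 7·34 + 0·30 + 2·30) = (504, 384, 298)
Requested component of w2: 298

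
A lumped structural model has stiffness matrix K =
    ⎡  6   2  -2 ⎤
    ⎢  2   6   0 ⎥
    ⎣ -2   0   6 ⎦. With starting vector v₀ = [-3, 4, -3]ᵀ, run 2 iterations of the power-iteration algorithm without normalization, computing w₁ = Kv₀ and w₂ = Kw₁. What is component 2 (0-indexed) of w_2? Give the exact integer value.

-64

w1 = Kv₀ = (6·(-3) + 2·4 + (-2)·(-3); 2·(-3) + 6·4 + 0·(-3); (-2)·(-3) + 0·4 + 6·(-3)) = (-4, 18, -12)
w2 = Kw1 = (6·(-4) + 2·18 + (-2)·(-12); 2·(-4) + 6·18 + 0·(-12); (-2)·(-4) + 0·18 + 6·(-12)) = (36, 100, -64)
The requested component of w2 is -64.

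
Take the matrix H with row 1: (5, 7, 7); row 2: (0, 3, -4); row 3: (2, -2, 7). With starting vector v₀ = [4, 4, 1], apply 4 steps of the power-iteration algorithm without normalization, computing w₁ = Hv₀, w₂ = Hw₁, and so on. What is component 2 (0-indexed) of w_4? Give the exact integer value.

19297

w1 = Hv₀ = (55, 8, 7)
w2 = Hw1 = (380, -4, 143)
w3 = Hw2 = (2873, -584, 1769)
w4 = Hw3 = (22660, -8828, 19297)
The requested component of w4 is 19297.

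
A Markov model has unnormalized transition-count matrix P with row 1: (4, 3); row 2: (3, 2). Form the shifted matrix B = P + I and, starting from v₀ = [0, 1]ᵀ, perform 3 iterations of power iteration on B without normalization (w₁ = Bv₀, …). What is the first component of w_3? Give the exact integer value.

B = P + I has rows (5, 3); (3, 3)
w1 = Bv₀ = (3, 3)
w2 = Bw1 = (24, 18)
w3 = Bw2 = (174, 126)
Requested component of w3: 174

174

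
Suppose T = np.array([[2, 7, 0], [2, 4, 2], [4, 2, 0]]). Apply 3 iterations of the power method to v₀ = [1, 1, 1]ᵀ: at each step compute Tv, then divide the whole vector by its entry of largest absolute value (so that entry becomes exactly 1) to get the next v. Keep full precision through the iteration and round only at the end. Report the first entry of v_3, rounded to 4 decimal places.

Tv0 = (9.00000, 8.00000, 6.00000); divide by 9.00000 → v1 = (1.00000, 0.88889, 0.66667)
Tv1 = (8.22222, 6.88889, 5.77778); divide by 8.22222 → v2 = (1.00000, 0.83784, 0.70270)
Tv2 = (7.86486, 6.75676, 5.67568); divide by 7.86486 → v3 = (1.00000, 0.85911, 0.72165)
Requested entry of v3: 582/582 = 1.0000

1.0000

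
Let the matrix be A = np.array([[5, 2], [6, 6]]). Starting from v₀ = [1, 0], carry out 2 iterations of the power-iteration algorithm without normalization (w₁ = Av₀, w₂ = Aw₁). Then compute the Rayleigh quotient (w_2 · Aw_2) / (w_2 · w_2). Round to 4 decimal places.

w1 = Av₀ = (5, 6)
w2 = Aw1 = (37, 66)
Aw2 = (317, 618)
w2·Aw2 = 37·317 + 66·618 = 52517; w2·w2 = 37·37 + 66·66 = 5725
λ ≈ 52517/5725 = 9.1733

λ ≈ 9.1733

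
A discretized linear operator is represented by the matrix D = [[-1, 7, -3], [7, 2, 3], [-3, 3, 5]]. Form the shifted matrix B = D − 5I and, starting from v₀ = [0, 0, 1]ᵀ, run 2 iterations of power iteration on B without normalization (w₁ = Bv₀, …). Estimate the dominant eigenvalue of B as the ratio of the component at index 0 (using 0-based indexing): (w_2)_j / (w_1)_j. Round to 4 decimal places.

μ ≈ -13.0000

B = D − 5I has rows (-6, 7, -3); (7, -3, 3); (-3, 3, 0)
w1 = Bv₀ = (-3, 3, 0)
w2 = Bw1 = (39, -30, 18)
Ratio: 39/-3 = -13.0000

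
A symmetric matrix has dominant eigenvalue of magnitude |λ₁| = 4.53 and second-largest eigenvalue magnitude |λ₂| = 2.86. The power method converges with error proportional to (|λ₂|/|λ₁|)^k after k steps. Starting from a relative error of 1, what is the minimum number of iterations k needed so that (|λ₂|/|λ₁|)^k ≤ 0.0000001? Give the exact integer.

|λ₂/λ₁| = 2.86/4.53 = 0.63135
Need k ≥ ln(0.0000001) / ln(0.63135) = -16.1181 / -0.4599 ≈ 35.047
Smallest integer k satisfying the bound: 36

36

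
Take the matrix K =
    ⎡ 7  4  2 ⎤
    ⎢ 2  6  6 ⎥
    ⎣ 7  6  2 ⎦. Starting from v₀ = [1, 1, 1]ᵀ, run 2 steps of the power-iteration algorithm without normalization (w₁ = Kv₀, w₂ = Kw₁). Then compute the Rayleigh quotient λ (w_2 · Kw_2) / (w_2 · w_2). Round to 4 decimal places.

w1 = Kv₀ = (13, 14, 15)
w2 = Kw1 = (177, 200, 205)
Kw2 = (2449, 2784, 2849)
w2·Kw2 = 177·2449 + 200·2784 + 205·2849 = 1574318; w2·w2 = 177·177 + 200·200 + 205·205 = 113354
λ ≈ 1574318/113354 = 13.8885

λ ≈ 13.8885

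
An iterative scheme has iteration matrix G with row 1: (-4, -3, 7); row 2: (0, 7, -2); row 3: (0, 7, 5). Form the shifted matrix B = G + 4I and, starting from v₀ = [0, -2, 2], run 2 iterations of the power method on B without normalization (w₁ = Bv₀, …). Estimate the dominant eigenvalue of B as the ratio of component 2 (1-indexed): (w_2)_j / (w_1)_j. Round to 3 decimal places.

B = G + 4I has rows (0, -3, 7); (0, 11, -2); (0, 7, 9)
w1 = Bv₀ = (20, -26, 4)
w2 = Bw1 = (106, -294, -146)
Ratio: -294/-26 = 11.308

μ ≈ 11.308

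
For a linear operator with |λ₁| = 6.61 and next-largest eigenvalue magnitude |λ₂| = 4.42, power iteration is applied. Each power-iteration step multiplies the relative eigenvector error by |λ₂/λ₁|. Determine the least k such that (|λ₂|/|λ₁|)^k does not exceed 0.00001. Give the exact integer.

|λ₂/λ₁| = 4.42/6.61 = 0.66868
Need k ≥ ln(0.00001) / ln(0.66868) = -11.5129 / -0.4024 ≈ 28.608
Smallest integer k satisfying the bound: 29

29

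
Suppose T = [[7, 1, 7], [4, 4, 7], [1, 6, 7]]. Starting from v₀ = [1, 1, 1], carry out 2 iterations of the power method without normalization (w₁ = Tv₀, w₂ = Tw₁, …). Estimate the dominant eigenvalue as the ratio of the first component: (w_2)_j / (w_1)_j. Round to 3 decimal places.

λ ≈ 14.533

w1 = Tv₀ = (7·1 + 1·1 + 7·1; 4·1 + 4·1 + 7·1; 1·1 + 6·1 + 7·1) = (15, 15, 14)
w2 = Tw1 = (7·15 + 1·15 + 7·14; 4·15 + 4·15 + 7·14; 1·15 + 6·15 + 7·14) = (218, 218, 203)
Ratio at component: 218 / 15 = 14.533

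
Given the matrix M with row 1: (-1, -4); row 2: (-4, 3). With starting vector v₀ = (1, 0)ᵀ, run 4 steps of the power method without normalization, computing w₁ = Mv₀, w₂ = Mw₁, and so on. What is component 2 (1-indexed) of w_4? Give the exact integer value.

w1 = Mv₀ = ((-1)·1 + (-4)·0; (-4)·1 + 3·0) = (-1, -4)
w2 = Mw1 = ((-1)·(-1) + (-4)·(-4); (-4)·(-1) + 3·(-4)) = (17, -8)
w3 = Mw2 = (15, -92)
w4 = Mw3 = (353, -336)
The requested component of w4 is -336.

-336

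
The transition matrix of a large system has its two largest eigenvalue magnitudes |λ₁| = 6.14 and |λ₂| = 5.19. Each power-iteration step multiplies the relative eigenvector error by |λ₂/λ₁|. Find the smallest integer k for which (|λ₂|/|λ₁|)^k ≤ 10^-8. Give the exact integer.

110

|λ₂/λ₁| = 5.19/6.14 = 0.84528
Need k ≥ ln(10^-8) / ln(0.84528) = -18.4207 / -0.1681 ≈ 109.588
Smallest integer k satisfying the bound: 110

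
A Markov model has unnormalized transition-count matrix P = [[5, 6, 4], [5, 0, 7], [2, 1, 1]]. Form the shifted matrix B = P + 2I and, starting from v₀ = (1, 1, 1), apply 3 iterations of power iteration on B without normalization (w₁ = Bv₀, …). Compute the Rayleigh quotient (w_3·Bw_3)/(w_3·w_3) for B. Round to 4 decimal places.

B = P + 2I has rows (7, 6, 4); (5, 2, 7); (2, 1, 3)
w1 = Bv₀ = (17, 14, 6)
w2 = Bw1 = (227, 155, 66)
w3 = Bw2 = (2783, 1907, 807)
Bw3 = (34151, 23378, 9894)
w3·Bw3 = 147608537; w3·w3 = 12032987; μ ≈ 147608537/12032987 = 12.2670

12.2670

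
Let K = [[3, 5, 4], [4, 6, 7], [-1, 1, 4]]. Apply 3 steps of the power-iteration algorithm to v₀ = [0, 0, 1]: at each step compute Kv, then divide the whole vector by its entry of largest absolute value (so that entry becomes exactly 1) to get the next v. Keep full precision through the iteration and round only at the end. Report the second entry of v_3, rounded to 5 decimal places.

1.00000

Kv0 = (4.000000, 7.000000, 4.000000); divide by 7.000000 → v1 = (0.571429, 1.000000, 0.571429)
Kv1 = (9.000000, 12.285714, 2.714286); divide by 12.285714 → v2 = (0.732558, 1.000000, 0.220930)
Kv2 = (8.081395, 10.476744, 1.151163); divide by 10.476744 → v3 = (0.771365, 1.000000, 0.109878)
Requested entry of v3: 901/901 = 1.00000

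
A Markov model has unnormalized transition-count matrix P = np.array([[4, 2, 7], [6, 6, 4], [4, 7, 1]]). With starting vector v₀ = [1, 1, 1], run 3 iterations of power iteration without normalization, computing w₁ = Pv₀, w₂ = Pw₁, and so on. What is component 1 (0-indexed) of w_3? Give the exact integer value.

w1 = Pv₀ = (4·1 + 2·1 + 7·1; 6·1 + 6·1 + 4·1; 4·1 + 7·1 + 1·1) = (13, 16, 12)
w2 = Pw1 = (4·13 + 2·16 + 7·12; 6·13 + 6·16 + 4·12; 4·13 + 7·16 + 1·12) = (168, 222, 176)
w3 = Pw2 = (2348, 3044, 2402)
The requested component of w3 is 3044.

3044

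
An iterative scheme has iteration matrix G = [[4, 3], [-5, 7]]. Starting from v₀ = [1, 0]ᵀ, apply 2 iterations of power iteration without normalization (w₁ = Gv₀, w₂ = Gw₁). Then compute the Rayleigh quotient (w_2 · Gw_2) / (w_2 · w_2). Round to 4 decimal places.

w1 = Gv₀ = (4·1 + 3·0; (-5)·1 + 7·0) = (4, -5)
w2 = Gw1 = (4·4 + 3·(-5); (-5)·4 + 7·(-5)) = (1, -55)
Gw2 = (-161, -390)
w2·Gw2 = 1·(-161) + (-55)·(-390) = 21289; w2·w2 = 1·1 + (-55)·(-55) = 3026
λ ≈ 21289/3026 = 7.0354

λ ≈ 7.0354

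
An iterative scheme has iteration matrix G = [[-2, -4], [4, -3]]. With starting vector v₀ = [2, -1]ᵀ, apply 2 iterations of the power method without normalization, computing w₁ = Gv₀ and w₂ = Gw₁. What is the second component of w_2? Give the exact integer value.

-33

w1 = Gv₀ = ((-2)·2 + (-4)·(-1); 4·2 + (-3)·(-1)) = (0, 11)
w2 = Gw1 = ((-2)·0 + (-4)·11; 4·0 + (-3)·11) = (-44, -33)
The requested component of w2 is -33.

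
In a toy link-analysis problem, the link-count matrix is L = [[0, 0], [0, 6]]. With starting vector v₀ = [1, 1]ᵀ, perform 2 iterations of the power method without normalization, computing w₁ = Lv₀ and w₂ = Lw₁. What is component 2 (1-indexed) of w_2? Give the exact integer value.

w1 = Lv₀ = (0·1 + 0·1; 0·1 + 6·1) = (0, 6)
w2 = Lw1 = (0·0 + 0·6; 0·0 + 6·6) = (0, 36)
The requested component of w2 is 36.

36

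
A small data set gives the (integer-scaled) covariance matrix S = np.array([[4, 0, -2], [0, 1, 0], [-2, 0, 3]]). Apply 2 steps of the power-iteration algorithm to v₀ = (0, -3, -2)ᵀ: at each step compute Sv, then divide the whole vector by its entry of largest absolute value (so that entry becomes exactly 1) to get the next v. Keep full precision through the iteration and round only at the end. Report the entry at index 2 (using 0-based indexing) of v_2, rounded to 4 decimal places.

Sv0 = (4.00000, -3.00000, -6.00000); divide by -6.00000 → v1 = (-0.66667, 0.50000, 1.00000)
Sv1 = (-4.66667, 0.50000, 4.33333); divide by -4.66667 → v2 = (1.00000, -0.10714, -0.92857)
Requested entry of v2: -26/28 = -0.9286

-0.9286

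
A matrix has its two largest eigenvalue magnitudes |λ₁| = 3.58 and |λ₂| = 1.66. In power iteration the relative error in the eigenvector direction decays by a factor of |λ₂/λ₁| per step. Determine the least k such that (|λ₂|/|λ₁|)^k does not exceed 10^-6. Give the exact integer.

18

|λ₂/λ₁| = 1.66/3.58 = 0.46369
Need k ≥ ln(10^-6) / ln(0.46369) = -13.8155 / -0.7685 ≈ 17.976
Smallest integer k satisfying the bound: 18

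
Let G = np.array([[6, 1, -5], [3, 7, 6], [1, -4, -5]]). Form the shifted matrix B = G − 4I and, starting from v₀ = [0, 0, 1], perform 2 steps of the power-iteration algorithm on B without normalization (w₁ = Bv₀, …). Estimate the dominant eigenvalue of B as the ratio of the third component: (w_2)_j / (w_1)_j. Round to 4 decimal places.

-5.7778

B = G − 4I has rows (2, 1, -5); (3, 3, 6); (1, -4, -9)
w1 = Bv₀ = (2·0 + 1·0 + (-5)·1; 3·0 + 3·0 + 6·1; 1·0 + (-4)·0 + (-9)·1) = (-5, 6, -9)
w2 = Bw1 = (2·(-5) + 1·6 + (-5)·(-9); 3·(-5) + 3·6 + 6·(-9); 1·(-5) + (-4)·6 + (-9)·(-9)) = (41, -51, 52)
Ratio: 52/-9 = -5.7778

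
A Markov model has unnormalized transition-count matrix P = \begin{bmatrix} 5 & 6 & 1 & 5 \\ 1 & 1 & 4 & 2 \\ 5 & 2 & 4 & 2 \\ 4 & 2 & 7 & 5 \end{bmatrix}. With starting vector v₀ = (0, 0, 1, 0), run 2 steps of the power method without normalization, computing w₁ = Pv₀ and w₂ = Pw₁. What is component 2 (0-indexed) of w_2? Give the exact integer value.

43

w1 = Pv₀ = (5·0 + 6·0 + 1·1 + 5·0; 1·0 + 1·0 + 4·1 + 2·0; 5·0 + 2·0 + 4·1 + 2·0; 4·0 + 2·0 + 7·1 + 5·0) = (1, 4, 4, 7)
w2 = Pw1 = (5·1 + 6·4 + 1·4 + 5·7; 1·1 + 1·4 + 4·4 + 2·7; 5·1 + 2·4 + 4·4 + 2·7; 4·1 + 2·4 + 7·4 + 5·7) = (68, 35, 43, 75)
The requested component of w2 is 43.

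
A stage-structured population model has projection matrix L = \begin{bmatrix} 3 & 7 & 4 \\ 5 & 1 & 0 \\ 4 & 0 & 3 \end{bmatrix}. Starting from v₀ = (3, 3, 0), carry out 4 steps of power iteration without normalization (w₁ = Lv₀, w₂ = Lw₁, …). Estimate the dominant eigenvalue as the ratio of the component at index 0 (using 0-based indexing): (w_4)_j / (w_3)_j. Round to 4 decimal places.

9.3704

w1 = Lv₀ = (3·3 + 7·3 + 4·0; 5·3 + 1·3 + 0·0; 4·3 + 0·3 + 3·0) = (30, 18, 12)
w2 = Lw1 = (3·30 + 7·18 + 4·12; 5·30 + 1·18 + 0·12; 4·30 + 0·18 + 3·12) = (264, 168, 156)
w3 = Lw2 = (2592, 1488, 1524)
w4 = Lw3 = (24288, 14448, 14940)
Ratio at component: 24288 / 2592 = 9.3704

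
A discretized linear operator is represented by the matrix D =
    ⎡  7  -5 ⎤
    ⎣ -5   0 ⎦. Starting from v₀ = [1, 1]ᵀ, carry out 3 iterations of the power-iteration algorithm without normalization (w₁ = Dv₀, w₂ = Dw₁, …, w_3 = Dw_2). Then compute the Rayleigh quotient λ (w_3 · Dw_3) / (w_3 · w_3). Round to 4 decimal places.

w1 = Dv₀ = (2, -5)
w2 = Dw1 = (39, -10)
w3 = Dw2 = (323, -195)
Dw3 = (3236, -1615)
w3·Dw3 = 323·3236 + (-195)·(-1615) = 1360153; w3·w3 = 323·323 + (-195)·(-195) = 142354
λ ≈ 1360153/142354 = 9.5547

λ ≈ 9.5547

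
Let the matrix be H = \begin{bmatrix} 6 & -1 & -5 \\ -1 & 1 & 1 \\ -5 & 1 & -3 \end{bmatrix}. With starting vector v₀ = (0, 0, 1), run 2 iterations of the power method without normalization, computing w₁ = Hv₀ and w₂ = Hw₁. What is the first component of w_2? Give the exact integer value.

w1 = Hv₀ = (-5, 1, -3)
w2 = Hw1 = (-16, 3, 35)
The requested component of w2 is -16.

-16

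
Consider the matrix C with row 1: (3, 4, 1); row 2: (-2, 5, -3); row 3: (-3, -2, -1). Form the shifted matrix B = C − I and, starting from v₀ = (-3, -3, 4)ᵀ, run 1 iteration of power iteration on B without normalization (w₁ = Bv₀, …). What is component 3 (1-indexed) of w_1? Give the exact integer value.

B = C − I has rows (2, 4, 1); (-2, 4, -3); (-3, -2, -2)
w1 = Bv₀ = (2·(-3) + 4·(-3) + 1·4; (-2)·(-3) + 4·(-3) + (-3)·4; (-3)·(-3) + (-2)·(-3) + (-2)·4) = (-14, -18, 7)
Requested component of w1: 7

7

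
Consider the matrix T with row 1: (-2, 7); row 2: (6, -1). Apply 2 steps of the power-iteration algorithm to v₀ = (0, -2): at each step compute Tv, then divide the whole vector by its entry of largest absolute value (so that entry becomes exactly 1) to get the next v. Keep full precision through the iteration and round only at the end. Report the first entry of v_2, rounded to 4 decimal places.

Tv0 = (-14.00000, 2.00000); divide by -14.00000 → v1 = (1.00000, -0.14286)
Tv1 = (-3.00000, 6.14286); divide by 6.14286 → v2 = (-0.48837, 1.00000)
Requested entry of v2: 42/-86 = -0.4884

-0.4884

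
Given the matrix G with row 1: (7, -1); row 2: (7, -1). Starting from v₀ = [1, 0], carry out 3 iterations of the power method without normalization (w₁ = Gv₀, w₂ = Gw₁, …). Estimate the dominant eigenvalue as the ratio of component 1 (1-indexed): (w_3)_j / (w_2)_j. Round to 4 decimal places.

w1 = Gv₀ = (7·1 + (-1)·0; 7·1 + (-1)·0) = (7, 7)
w2 = Gw1 = (7·7 + (-1)·7; 7·7 + (-1)·7) = (42, 42)
w3 = Gw2 = (252, 252)
Ratio at component: 252 / 42 = 6.0000

6.0000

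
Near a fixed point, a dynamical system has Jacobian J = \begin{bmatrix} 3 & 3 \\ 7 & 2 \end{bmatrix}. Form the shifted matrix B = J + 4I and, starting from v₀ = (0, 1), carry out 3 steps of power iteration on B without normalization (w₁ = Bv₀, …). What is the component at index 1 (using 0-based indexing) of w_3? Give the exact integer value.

615

B = J + 4I has rows (7, 3); (7, 6)
w1 = Bv₀ = (3, 6)
w2 = Bw1 = (39, 57)
w3 = Bw2 = (444, 615)
Requested component of w3: 615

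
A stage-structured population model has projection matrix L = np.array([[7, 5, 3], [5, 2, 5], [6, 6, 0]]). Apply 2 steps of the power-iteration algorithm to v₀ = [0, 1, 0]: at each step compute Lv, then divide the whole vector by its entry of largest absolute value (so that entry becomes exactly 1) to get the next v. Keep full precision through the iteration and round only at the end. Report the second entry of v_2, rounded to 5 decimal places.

Lv0 = (5.000000, 2.000000, 6.000000); divide by 6.000000 → v1 = (0.833333, 0.333333, 1.000000)
Lv1 = (10.500000, 9.833333, 7.000000); divide by 10.500000 → v2 = (1.000000, 0.936508, 0.666667)
Requested entry of v2: 59/63 = 0.93651

0.93651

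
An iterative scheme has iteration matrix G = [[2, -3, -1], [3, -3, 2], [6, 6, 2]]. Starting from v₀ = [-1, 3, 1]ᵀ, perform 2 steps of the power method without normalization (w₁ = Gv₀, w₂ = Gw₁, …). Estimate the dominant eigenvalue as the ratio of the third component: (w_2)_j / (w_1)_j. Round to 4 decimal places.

λ ≈ -7.4286

w1 = Gv₀ = (2·(-1) + (-3)·3 + (-1)·1; 3·(-1) + (-3)·3 + 2·1; 6·(-1) + 6·3 + 2·1) = (-12, -10, 14)
w2 = Gw1 = (2·(-12) + (-3)·(-10) + (-1)·14; 3·(-12) + (-3)·(-10) + 2·14; 6·(-12) + 6·(-10) + 2·14) = (-8, 22, -104)
Ratio at component: -104 / 14 = -7.4286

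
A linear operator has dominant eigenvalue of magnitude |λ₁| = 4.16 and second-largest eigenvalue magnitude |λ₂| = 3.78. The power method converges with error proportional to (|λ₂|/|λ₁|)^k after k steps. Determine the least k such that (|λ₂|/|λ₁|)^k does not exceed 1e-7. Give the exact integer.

|λ₂/λ₁| = 3.78/4.16 = 0.90865
Need k ≥ ln(1e-7) / ln(0.90865) = -16.1181 / -0.0958 ≈ 168.263
Smallest integer k satisfying the bound: 169

169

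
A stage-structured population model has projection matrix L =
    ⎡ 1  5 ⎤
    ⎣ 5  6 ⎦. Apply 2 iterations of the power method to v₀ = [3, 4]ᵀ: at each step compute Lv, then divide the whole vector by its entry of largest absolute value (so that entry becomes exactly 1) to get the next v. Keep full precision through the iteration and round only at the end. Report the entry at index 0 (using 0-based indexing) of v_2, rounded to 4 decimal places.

Lv0 = (23.00000, 39.00000); divide by 39.00000 → v1 = (0.58974, 1.00000)
Lv1 = (5.58974, 8.94872); divide by 8.94872 → v2 = (0.62464, 1.00000)
Requested entry of v2: 218/349 = 0.6246

0.6246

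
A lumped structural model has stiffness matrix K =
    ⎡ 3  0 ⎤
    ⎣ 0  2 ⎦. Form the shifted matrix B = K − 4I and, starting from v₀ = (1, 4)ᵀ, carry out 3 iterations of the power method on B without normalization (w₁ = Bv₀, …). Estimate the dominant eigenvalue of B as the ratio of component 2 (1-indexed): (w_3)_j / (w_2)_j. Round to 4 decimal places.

μ ≈ -2.0000

B = K − 4I has rows (-1, 0); (0, -2)
w1 = Bv₀ = (-1, -8)
w2 = Bw1 = (1, 16)
w3 = Bw2 = (-1, -32)
Ratio: -32/16 = -2.0000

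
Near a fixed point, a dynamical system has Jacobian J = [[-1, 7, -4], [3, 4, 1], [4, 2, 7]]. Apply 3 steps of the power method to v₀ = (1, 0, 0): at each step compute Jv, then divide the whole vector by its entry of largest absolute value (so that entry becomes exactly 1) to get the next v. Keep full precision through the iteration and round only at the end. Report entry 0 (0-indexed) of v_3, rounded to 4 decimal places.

-0.1346

Jv0 = (-1.00000, 3.00000, 4.00000); divide by 4.00000 → v1 = (-0.25000, 0.75000, 1.00000)
Jv1 = (1.50000, 3.25000, 7.50000); divide by 7.50000 → v2 = (0.20000, 0.43333, 1.00000)
Jv2 = (-1.16667, 3.33333, 8.66667); divide by 8.66667 → v3 = (-0.13462, 0.38462, 1.00000)
Requested entry of v3: -35/260 = -0.1346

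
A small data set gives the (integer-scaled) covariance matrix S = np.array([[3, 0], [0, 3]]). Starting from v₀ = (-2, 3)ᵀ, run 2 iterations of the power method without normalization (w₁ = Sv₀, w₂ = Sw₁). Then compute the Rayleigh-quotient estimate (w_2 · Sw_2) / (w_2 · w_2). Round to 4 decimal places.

λ ≈ 3.0000

w1 = Sv₀ = (-6, 9)
w2 = Sw1 = (-18, 27)
Sw2 = (-54, 81)
w2·Sw2 = (-18)·(-54) + 27·81 = 3159; w2·w2 = (-18)·(-18) + 27·27 = 1053
λ ≈ 3159/1053 = 3.0000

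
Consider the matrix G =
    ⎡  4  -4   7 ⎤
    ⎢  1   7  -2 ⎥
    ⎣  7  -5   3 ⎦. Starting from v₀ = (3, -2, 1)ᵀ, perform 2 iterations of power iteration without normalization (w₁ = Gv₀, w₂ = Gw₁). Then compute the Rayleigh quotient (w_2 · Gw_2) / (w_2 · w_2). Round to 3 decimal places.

w1 = Gv₀ = (4·3 + (-4)·(-2) + 7·1; 1·3 + 7·(-2) + (-2)·1; 7·3 + (-5)·(-2) + 3·1) = (27, -13, 34)
w2 = Gw1 = (4·27 + (-4)·(-13) + 7·34; 1·27 + 7·(-13) + (-2)·34; 7·27 + (-5)·(-13) + 3·34) = (398, -132, 356)
Gw2 = (4612, -1238, 4514)
w2·Gw2 = 398·4612 + (-132)·(-1238) + 356·4514 = 3605976; w2·w2 = 398·398 + (-132)·(-132) + 356·356 = 302564
λ ≈ 3605976/302564 = 11.918

11.918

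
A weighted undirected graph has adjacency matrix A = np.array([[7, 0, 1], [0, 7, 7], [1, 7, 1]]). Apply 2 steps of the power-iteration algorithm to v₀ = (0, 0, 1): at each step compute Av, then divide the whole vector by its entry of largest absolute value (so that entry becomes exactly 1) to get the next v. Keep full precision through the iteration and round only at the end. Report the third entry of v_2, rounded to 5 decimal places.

Av0 = (1.000000, 7.000000, 1.000000); divide by 7.000000 → v1 = (0.142857, 1.000000, 0.142857)
Av1 = (1.142857, 8.000000, 7.285714); divide by 8.000000 → v2 = (0.142857, 1.000000, 0.910714)
Requested entry of v2: 51/56 = 0.91071

0.91071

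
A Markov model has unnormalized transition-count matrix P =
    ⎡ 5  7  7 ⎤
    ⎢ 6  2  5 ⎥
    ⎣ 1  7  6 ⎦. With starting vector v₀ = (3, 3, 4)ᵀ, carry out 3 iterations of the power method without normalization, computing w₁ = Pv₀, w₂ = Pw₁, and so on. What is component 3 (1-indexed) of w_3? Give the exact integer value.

9908

w1 = Pv₀ = (5·3 + 7·3 + 7·4; 6·3 + 2·3 + 5·4; 1·3 + 7·3 + 6·4) = (64, 44, 48)
w2 = Pw1 = (5·64 + 7·44 + 7·48; 6·64 + 2·44 + 5·48; 1·64 + 7·44 + 6·48) = (964, 712, 660)
w3 = Pw2 = (14424, 10508, 9908)
The requested component of w3 is 9908.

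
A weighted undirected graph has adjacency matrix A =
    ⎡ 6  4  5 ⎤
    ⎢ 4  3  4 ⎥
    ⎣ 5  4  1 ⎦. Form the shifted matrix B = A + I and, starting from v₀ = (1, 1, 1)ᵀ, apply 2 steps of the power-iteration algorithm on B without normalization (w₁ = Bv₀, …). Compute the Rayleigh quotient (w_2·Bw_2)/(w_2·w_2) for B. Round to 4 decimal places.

B = A + I has rows (7, 4, 5); (4, 4, 4); (5, 4, 2)
w1 = Bv₀ = (7·1 + 4·1 + 5·1; 4·1 + 4·1 + 4·1; 5·1 + 4·1 + 2·1) = (16, 12, 11)
w2 = Bw1 = (7·16 + 4·12 + 5·11; 4·16 + 4·12 + 4·11; 5·16 + 4·12 + 2·11) = (215, 156, 150)
Bw2 = (2879, 2084, 1999)
w2·Bw2 = 1243939; w2·w2 = 93061; μ ≈ 1243939/93061 = 13.3669

13.3669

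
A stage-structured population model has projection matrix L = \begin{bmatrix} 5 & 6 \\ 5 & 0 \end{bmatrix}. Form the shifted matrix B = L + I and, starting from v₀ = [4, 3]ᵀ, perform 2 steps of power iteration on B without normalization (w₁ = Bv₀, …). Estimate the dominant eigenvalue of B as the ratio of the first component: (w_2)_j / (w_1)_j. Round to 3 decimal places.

B = L + I has rows (6, 6); (5, 1)
w1 = Bv₀ = (6·4 + 6·3; 5·4 + 1·3) = (42, 23)
w2 = Bw1 = (6·42 + 6·23; 5·42 + 1·23) = (390, 233)
Ratio: 390/42 = 9.286

μ ≈ 9.286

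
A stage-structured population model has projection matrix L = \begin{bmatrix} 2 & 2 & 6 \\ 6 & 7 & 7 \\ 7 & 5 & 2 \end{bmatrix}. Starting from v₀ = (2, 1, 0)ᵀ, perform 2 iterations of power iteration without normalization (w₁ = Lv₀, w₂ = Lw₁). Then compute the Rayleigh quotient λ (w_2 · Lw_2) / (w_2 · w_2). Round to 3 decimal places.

w1 = Lv₀ = (6, 19, 19)
w2 = Lw1 = (164, 302, 175)
Lw2 = (1982, 4323, 3008)
w2·Lw2 = 164·1982 + 302·4323 + 175·3008 = 2156994; w2·w2 = 164·164 + 302·302 + 175·175 = 148725
λ ≈ 2156994/148725 = 14.503

14.503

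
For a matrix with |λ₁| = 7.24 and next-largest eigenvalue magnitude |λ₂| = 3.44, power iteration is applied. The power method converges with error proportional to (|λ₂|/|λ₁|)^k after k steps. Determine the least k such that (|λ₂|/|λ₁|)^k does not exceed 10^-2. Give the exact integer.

|λ₂/λ₁| = 3.44/7.24 = 0.47514
Need k ≥ ln(10^-2) / ln(0.47514) = -4.6052 / -0.7441 ≈ 6.188
Smallest integer k satisfying the bound: 7

7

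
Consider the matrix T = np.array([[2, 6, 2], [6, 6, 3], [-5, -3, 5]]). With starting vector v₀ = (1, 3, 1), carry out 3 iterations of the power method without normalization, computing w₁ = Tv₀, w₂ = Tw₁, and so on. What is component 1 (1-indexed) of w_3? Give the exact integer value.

w1 = Tv₀ = (22, 27, -9)
w2 = Tw1 = (188, 267, -236)
w3 = Tw2 = (1506, 2022, -2921)
The requested component of w3 is 1506.

1506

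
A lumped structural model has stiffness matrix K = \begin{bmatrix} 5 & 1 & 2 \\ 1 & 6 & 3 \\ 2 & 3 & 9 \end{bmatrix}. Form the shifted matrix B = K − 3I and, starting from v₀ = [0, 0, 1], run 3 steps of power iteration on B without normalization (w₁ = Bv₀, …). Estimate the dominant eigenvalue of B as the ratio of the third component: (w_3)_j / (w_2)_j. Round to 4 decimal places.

B = K − 3I has rows (2, 1, 2); (1, 3, 3); (2, 3, 6)
w1 = Bv₀ = (2·0 + 1·0 + 2·1; 1·0 + 3·0 + 3·1; 2·0 + 3·0 + 6·1) = (2, 3, 6)
w2 = Bw1 = (2·2 + 1·3 + 2·6; 1·2 + 3·3 + 3·6; 2·2 + 3·3 + 6·6) = (19, 29, 49)
w3 = Bw2 = (165, 253, 419)
Ratio: 419/49 = 8.5510

μ ≈ 8.5510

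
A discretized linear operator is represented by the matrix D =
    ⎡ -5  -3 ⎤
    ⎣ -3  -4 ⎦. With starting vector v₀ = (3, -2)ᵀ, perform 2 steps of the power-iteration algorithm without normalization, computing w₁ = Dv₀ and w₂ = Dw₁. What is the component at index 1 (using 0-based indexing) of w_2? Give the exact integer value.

w1 = Dv₀ = (-9, -1)
w2 = Dw1 = (48, 31)
The requested component of w2 is 31.

31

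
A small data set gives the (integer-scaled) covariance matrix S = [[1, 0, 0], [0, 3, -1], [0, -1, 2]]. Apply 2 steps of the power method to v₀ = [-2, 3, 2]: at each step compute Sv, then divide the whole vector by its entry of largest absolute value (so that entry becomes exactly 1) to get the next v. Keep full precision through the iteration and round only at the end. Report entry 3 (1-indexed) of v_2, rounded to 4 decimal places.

-0.2500

Sv0 = (-2.00000, 7.00000, 1.00000); divide by 7.00000 → v1 = (-0.28571, 1.00000, 0.14286)
Sv1 = (-0.28571, 2.85714, -0.71429); divide by 2.85714 → v2 = (-0.10000, 1.00000, -0.25000)
Requested entry of v2: -5/20 = -0.2500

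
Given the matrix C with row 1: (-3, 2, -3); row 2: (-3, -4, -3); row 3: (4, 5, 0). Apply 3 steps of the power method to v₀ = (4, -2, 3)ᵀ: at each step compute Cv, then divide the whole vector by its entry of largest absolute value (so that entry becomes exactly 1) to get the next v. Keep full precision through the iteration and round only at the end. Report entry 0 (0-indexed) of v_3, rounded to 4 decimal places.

Cv0 = (-25.00000, -13.00000, 6.00000); divide by -25.00000 → v1 = (1.00000, 0.52000, -0.24000)
Cv1 = (-1.24000, -4.36000, 6.60000); divide by 6.60000 → v2 = (-0.18788, -0.66061, 1.00000)
Cv2 = (-3.75758, 0.20606, -4.05455); divide by -4.05455 → v3 = (0.92676, -0.05082, 1.00000)
Requested entry of v3: 620/669 = 0.9268

0.9268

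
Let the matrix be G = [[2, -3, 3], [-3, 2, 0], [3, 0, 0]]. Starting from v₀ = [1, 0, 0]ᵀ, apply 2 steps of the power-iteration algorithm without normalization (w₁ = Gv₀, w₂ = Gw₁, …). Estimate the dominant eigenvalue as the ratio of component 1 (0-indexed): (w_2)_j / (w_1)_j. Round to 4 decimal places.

w1 = Gv₀ = (2·1 + (-3)·0 + 3·0; (-3)·1 + 2·0 + 0·0; 3·1 + 0·0 + 0·0) = (2, -3, 3)
w2 = Gw1 = (2·2 + (-3)·(-3) + 3·3; (-3)·2 + 2·(-3) + 0·3; 3·2 + 0·(-3) + 0·3) = (22, -12, 6)
Ratio at component: -12 / -3 = 4.0000

λ ≈ 4.0000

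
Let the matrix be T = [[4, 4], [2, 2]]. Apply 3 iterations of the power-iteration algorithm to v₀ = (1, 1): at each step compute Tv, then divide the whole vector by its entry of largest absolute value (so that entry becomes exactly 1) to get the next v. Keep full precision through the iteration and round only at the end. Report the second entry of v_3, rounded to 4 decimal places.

Tv0 = (8.00000, 4.00000); divide by 8.00000 → v1 = (1.00000, 0.50000)
Tv1 = (6.00000, 3.00000); divide by 6.00000 → v2 = (1.00000, 0.50000)
Tv2 = (6.00000, 3.00000); divide by 6.00000 → v3 = (1.00000, 0.50000)
Requested entry of v3: 144/288 = 0.5000

0.5000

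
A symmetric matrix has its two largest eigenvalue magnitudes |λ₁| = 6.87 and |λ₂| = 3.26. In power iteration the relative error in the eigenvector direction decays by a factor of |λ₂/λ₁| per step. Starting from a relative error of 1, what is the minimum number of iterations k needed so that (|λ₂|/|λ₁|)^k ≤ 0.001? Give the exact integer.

|λ₂/λ₁| = 3.26/6.87 = 0.47453
Need k ≥ ln(0.001) / ln(0.47453) = -6.9078 / -0.7454 ≈ 9.267
Smallest integer k satisfying the bound: 10

10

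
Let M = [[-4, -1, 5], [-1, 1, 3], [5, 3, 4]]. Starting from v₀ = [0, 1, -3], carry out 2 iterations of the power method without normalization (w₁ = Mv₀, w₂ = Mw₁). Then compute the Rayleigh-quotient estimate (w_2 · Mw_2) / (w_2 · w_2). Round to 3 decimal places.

2.660

w1 = Mv₀ = (-16, -8, -9)
w2 = Mw1 = (27, -19, -140)
Mw2 = (-789, -466, -482)
w2·Mw2 = 27·(-789) + (-19)·(-466) + (-140)·(-482) = 55031; w2·w2 = 27·27 + (-19)·(-19) + (-140)·(-140) = 20690
λ ≈ 55031/20690 = 2.660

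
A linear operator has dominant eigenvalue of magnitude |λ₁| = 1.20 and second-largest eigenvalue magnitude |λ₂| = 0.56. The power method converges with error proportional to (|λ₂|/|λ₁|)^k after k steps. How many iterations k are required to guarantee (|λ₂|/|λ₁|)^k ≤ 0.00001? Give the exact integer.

|λ₂/λ₁| = 0.56/1.20 = 0.46667
Need k ≥ ln(0.00001) / ln(0.46667) = -11.5129 / -0.7621 ≈ 15.106
Smallest integer k satisfying the bound: 16

16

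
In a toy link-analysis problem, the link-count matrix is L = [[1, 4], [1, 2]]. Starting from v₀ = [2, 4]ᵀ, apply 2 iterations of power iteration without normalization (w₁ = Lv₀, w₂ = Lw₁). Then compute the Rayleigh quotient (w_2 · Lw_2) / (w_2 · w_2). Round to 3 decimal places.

3.592

w1 = Lv₀ = (1·2 + 4·4; 1·2 + 2·4) = (18, 10)
w2 = Lw1 = (1·18 + 4·10; 1·18 + 2·10) = (58, 38)
Lw2 = (210, 134)
w2·Lw2 = 58·210 + 38·134 = 17272; w2·w2 = 58·58 + 38·38 = 4808
λ ≈ 17272/4808 = 3.592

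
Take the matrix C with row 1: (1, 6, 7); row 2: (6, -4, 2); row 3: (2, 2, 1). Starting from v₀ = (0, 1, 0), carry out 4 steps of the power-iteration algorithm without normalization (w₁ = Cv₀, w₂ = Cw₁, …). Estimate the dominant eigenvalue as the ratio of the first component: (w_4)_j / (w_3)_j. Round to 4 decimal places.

w1 = Cv₀ = (6, -4, 2)
w2 = Cw1 = (-4, 56, 6)
w3 = Cw2 = (374, -236, 110)
w4 = Cw3 = (-272, 3408, 386)
Ratio at component: -272 / 374 = -0.7273

λ ≈ -0.7273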